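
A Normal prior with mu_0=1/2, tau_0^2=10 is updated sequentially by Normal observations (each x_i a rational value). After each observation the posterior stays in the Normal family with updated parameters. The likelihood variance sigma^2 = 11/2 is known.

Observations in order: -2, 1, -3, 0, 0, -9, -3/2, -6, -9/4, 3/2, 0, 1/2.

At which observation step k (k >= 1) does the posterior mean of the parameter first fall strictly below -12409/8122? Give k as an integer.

k = 6

obs 1: x=-2 → posterior Normal(-69/62, 110/31)
obs 2: x=1 → posterior Normal(-29/102, 110/51)
obs 3: x=-3 → posterior Normal(-149/142, 110/71)
obs 4: x=0 → posterior Normal(-149/182, 110/91)
obs 5: x=0 → posterior Normal(-149/222, 110/111)
obs 6: x=-9 → posterior Normal(-509/262, 110/131)
obs 7: x=-3/2 → posterior Normal(-569/302, 110/151)
obs 8: x=-6 → posterior Normal(-809/342, 110/171)
obs 9: x=-9/4 → posterior Normal(-899/382, 110/191)
obs 10: x=3/2 → posterior Normal(-839/422, 110/211)
obs 11: x=0 → posterior Normal(-839/462, 10/21)
obs 12: x=1/2 → posterior Normal(-819/502, 110/251)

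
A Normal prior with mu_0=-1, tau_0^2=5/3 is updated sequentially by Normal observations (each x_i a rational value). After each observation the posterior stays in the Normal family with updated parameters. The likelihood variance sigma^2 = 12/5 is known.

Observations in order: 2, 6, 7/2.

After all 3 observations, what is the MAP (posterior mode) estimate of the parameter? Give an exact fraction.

503/222

obs 1: x=2 → posterior Normal(14/61, 60/61)
obs 2: x=6 → posterior Normal(82/43, 30/43)
obs 3: x=7/2 → posterior Normal(503/222, 20/37)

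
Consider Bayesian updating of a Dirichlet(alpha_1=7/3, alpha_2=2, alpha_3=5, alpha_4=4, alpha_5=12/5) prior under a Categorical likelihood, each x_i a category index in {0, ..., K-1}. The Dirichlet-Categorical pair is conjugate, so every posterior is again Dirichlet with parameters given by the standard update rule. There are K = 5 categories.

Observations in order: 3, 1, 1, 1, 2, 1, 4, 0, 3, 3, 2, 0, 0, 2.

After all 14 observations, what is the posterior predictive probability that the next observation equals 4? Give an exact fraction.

51/446

obs 1: x=3 → posterior Dirichlet(7/3, 2, 5, 5, 12/5)
obs 2: x=1 → posterior Dirichlet(7/3, 3, 5, 5, 12/5)
obs 3: x=1 → posterior Dirichlet(7/3, 4, 5, 5, 12/5)
obs 4: x=1 → posterior Dirichlet(7/3, 5, 5, 5, 12/5)
obs 5: x=2 → posterior Dirichlet(7/3, 5, 6, 5, 12/5)
obs 6: x=1 → posterior Dirichlet(7/3, 6, 6, 5, 12/5)
obs 7: x=4 → posterior Dirichlet(7/3, 6, 6, 5, 17/5)
obs 8: x=0 → posterior Dirichlet(10/3, 6, 6, 5, 17/5)
obs 9: x=3 → posterior Dirichlet(10/3, 6, 6, 6, 17/5)
obs 10: x=3 → posterior Dirichlet(10/3, 6, 6, 7, 17/5)
obs 11: x=2 → posterior Dirichlet(10/3, 6, 7, 7, 17/5)
obs 12: x=0 → posterior Dirichlet(13/3, 6, 7, 7, 17/5)
obs 13: x=0 → posterior Dirichlet(16/3, 6, 7, 7, 17/5)
obs 14: x=2 → posterior Dirichlet(16/3, 6, 8, 7, 17/5)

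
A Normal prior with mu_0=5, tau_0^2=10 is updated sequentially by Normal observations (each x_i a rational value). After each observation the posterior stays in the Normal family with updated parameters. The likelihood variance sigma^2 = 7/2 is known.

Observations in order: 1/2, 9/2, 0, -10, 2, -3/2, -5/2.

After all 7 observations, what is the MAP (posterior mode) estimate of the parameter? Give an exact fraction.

obs 1: x=1/2 → posterior Normal(5/3, 70/27)
obs 2: x=9/2 → posterior Normal(135/47, 70/47)
obs 3: x=0 → posterior Normal(135/67, 70/67)
obs 4: x=-10 → posterior Normal(-65/87, 70/87)
obs 5: x=2 → posterior Normal(-25/107, 70/107)
obs 6: x=-3/2 → posterior Normal(-55/127, 70/127)
obs 7: x=-5/2 → posterior Normal(-5/7, 10/21)

-5/7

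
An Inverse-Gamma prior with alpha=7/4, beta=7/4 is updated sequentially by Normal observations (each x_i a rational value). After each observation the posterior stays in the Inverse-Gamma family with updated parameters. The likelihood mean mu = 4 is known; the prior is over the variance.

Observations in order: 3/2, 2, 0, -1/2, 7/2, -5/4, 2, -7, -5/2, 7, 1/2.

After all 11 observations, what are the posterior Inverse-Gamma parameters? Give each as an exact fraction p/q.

alpha=29/4, beta=4261/32

obs 1: x=3/2 → posterior Inverse-Gamma(9/4, 39/8)
obs 2: x=2 → posterior Inverse-Gamma(11/4, 55/8)
obs 3: x=0 → posterior Inverse-Gamma(13/4, 119/8)
obs 4: x=-1/2 → posterior Inverse-Gamma(15/4, 25)
obs 5: x=7/2 → posterior Inverse-Gamma(17/4, 201/8)
obs 6: x=-5/4 → posterior Inverse-Gamma(19/4, 1245/32)
obs 7: x=2 → posterior Inverse-Gamma(21/4, 1309/32)
obs 8: x=-7 → posterior Inverse-Gamma(23/4, 3245/32)
obs 9: x=-5/2 → posterior Inverse-Gamma(25/4, 3921/32)
obs 10: x=7 → posterior Inverse-Gamma(27/4, 4065/32)
obs 11: x=1/2 → posterior Inverse-Gamma(29/4, 4261/32)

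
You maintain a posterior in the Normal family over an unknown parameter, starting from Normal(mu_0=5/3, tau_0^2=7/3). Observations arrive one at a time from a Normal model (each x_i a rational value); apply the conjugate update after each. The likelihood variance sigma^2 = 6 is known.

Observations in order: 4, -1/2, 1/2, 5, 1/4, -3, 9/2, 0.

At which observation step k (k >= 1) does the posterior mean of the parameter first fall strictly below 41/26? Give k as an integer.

k = 3

obs 1: x=4 → posterior Normal(58/25, 42/25)
obs 2: x=-1/2 → posterior Normal(109/64, 21/16)
obs 3: x=1/2 → posterior Normal(58/39, 14/13)
obs 4: x=5 → posterior Normal(93/46, 21/23)
obs 5: x=1/4 → posterior Normal(379/212, 42/53)
obs 6: x=-3 → posterior Normal(59/48, 7/10)
obs 7: x=9/2 → posterior Normal(421/268, 42/67)
obs 8: x=0 → posterior Normal(421/296, 21/37)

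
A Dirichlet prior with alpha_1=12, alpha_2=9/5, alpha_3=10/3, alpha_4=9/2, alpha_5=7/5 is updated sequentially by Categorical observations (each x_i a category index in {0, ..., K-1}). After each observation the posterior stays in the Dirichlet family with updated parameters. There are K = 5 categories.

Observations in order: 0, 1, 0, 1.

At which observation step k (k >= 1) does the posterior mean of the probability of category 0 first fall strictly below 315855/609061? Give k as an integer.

obs 1: x=0 → posterior Dirichlet(13, 9/5, 10/3, 9/2, 7/5)
obs 2: x=1 → posterior Dirichlet(13, 14/5, 10/3, 9/2, 7/5)
obs 3: x=0 → posterior Dirichlet(14, 14/5, 10/3, 9/2, 7/5)
obs 4: x=1 → posterior Dirichlet(14, 19/5, 10/3, 9/2, 7/5)

k = 4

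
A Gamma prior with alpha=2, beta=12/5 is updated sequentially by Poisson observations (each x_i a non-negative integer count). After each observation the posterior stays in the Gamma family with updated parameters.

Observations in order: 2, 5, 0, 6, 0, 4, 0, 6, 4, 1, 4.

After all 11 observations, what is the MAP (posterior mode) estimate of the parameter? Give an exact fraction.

165/67

obs 1: x=2 → posterior Gamma(4, 17/5)
obs 2: x=5 → posterior Gamma(9, 22/5)
obs 3: x=0 → posterior Gamma(9, 27/5)
obs 4: x=6 → posterior Gamma(15, 32/5)
obs 5: x=0 → posterior Gamma(15, 37/5)
obs 6: x=4 → posterior Gamma(19, 42/5)
obs 7: x=0 → posterior Gamma(19, 47/5)
obs 8: x=6 → posterior Gamma(25, 52/5)
obs 9: x=4 → posterior Gamma(29, 57/5)
obs 10: x=1 → posterior Gamma(30, 62/5)
obs 11: x=4 → posterior Gamma(34, 67/5)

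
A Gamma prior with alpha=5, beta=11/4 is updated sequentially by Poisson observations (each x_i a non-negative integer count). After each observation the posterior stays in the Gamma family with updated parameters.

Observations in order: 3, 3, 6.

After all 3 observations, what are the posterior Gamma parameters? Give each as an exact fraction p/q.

obs 1: x=3 → posterior Gamma(8, 15/4)
obs 2: x=3 → posterior Gamma(11, 19/4)
obs 3: x=6 → posterior Gamma(17, 23/4)

alpha=17, beta=23/4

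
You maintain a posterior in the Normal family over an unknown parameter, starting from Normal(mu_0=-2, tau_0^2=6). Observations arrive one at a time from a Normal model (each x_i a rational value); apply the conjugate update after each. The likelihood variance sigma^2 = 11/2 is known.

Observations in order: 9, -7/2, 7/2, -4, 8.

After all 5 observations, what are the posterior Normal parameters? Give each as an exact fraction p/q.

mu_0=134/71, tau_0^2=66/71

obs 1: x=9 → posterior Normal(86/23, 66/23)
obs 2: x=-7/2 → posterior Normal(44/35, 66/35)
obs 3: x=7/2 → posterior Normal(86/47, 66/47)
obs 4: x=-4 → posterior Normal(38/59, 66/59)
obs 5: x=8 → posterior Normal(134/71, 66/71)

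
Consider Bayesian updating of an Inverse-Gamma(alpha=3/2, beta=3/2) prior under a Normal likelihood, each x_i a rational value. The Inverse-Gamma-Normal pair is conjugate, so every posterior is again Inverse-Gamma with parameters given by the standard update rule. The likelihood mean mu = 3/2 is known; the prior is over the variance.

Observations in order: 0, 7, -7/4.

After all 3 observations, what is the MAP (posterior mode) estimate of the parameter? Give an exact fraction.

737/128

obs 1: x=0 → posterior Inverse-Gamma(2, 21/8)
obs 2: x=7 → posterior Inverse-Gamma(5/2, 71/4)
obs 3: x=-7/4 → posterior Inverse-Gamma(3, 737/32)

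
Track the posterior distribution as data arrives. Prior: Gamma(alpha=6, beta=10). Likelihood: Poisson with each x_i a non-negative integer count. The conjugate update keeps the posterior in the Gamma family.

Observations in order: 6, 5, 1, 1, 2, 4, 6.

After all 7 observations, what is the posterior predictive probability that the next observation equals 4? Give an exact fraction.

obs 1: x=6 → posterior Gamma(12, 11)
obs 2: x=5 → posterior Gamma(17, 12)
obs 3: x=1 → posterior Gamma(18, 13)
obs 4: x=1 → posterior Gamma(19, 14)
obs 5: x=2 → posterior Gamma(21, 15)
obs 6: x=4 → posterior Gamma(25, 16)
obs 7: x=6 → posterior Gamma(31, 17)

807457853813319330832840247386444375350101/10750971030748337378677052255772488503394304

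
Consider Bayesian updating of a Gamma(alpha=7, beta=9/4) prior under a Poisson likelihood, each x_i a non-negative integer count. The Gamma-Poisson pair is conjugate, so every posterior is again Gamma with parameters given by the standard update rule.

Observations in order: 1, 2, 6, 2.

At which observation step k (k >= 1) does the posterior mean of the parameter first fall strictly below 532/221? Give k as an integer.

obs 1: x=1 → posterior Gamma(8, 13/4)
obs 2: x=2 → posterior Gamma(10, 17/4)
obs 3: x=6 → posterior Gamma(16, 21/4)
obs 4: x=2 → posterior Gamma(18, 25/4)

k = 2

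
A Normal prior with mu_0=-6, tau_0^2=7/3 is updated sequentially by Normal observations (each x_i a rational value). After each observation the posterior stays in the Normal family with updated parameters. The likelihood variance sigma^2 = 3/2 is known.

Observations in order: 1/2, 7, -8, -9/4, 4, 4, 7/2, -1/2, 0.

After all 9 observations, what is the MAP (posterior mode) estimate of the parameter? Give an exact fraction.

41/90

obs 1: x=1/2 → posterior Normal(-47/23, 21/23)
obs 2: x=7 → posterior Normal(51/37, 21/37)
obs 3: x=-8 → posterior Normal(-61/51, 7/17)
obs 4: x=-9/4 → posterior Normal(-37/26, 21/65)
obs 5: x=4 → posterior Normal(-73/158, 21/79)
obs 6: x=4 → posterior Normal(13/62, 7/31)
obs 7: x=7/2 → posterior Normal(137/214, 21/107)
obs 8: x=-1/2 → posterior Normal(123/242, 21/121)
obs 9: x=0 → posterior Normal(41/90, 7/45)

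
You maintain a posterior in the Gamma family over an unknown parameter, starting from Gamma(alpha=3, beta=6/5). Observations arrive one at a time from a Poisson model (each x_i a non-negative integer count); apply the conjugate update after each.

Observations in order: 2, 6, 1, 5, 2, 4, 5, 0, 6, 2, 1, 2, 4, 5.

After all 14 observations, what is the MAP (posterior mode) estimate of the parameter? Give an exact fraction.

obs 1: x=2 → posterior Gamma(5, 11/5)
obs 2: x=6 → posterior Gamma(11, 16/5)
obs 3: x=1 → posterior Gamma(12, 21/5)
obs 4: x=5 → posterior Gamma(17, 26/5)
obs 5: x=2 → posterior Gamma(19, 31/5)
obs 6: x=4 → posterior Gamma(23, 36/5)
obs 7: x=5 → posterior Gamma(28, 41/5)
obs 8: x=0 → posterior Gamma(28, 46/5)
obs 9: x=6 → posterior Gamma(34, 51/5)
obs 10: x=2 → posterior Gamma(36, 56/5)
obs 11: x=1 → posterior Gamma(37, 61/5)
obs 12: x=2 → posterior Gamma(39, 66/5)
obs 13: x=4 → posterior Gamma(43, 71/5)
obs 14: x=5 → posterior Gamma(48, 76/5)

235/76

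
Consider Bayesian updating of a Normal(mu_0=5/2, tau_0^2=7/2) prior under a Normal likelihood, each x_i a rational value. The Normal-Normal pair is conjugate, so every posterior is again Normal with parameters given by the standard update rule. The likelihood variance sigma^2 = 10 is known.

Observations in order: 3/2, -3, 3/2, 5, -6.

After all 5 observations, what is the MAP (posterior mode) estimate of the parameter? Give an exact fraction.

43/55

obs 1: x=3/2 → posterior Normal(121/54, 70/27)
obs 2: x=-3 → posterior Normal(79/68, 35/17)
obs 3: x=3/2 → posterior Normal(50/41, 70/41)
obs 4: x=5 → posterior Normal(85/48, 35/24)
obs 5: x=-6 → posterior Normal(43/55, 14/11)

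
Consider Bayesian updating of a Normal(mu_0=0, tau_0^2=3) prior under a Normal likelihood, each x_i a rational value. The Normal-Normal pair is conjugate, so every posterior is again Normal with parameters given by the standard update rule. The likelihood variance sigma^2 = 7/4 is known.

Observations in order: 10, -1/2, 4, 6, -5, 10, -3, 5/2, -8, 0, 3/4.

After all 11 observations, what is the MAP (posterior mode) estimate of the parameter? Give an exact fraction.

obs 1: x=10 → posterior Normal(120/19, 21/19)
obs 2: x=-1/2 → posterior Normal(114/31, 21/31)
obs 3: x=4 → posterior Normal(162/43, 21/43)
obs 4: x=6 → posterior Normal(234/55, 21/55)
obs 5: x=-5 → posterior Normal(174/67, 21/67)
obs 6: x=10 → posterior Normal(294/79, 21/79)
obs 7: x=-3 → posterior Normal(258/91, 3/13)
obs 8: x=5/2 → posterior Normal(288/103, 21/103)
obs 9: x=-8 → posterior Normal(192/115, 21/115)
obs 10: x=0 → posterior Normal(192/127, 21/127)
obs 11: x=3/4 → posterior Normal(201/139, 21/139)

201/139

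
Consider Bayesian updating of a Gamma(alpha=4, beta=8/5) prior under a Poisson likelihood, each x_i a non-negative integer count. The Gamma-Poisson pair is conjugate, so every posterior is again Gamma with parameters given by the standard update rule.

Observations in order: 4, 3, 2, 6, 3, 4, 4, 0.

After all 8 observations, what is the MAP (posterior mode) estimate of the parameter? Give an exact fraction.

obs 1: x=4 → posterior Gamma(8, 13/5)
obs 2: x=3 → posterior Gamma(11, 18/5)
obs 3: x=2 → posterior Gamma(13, 23/5)
obs 4: x=6 → posterior Gamma(19, 28/5)
obs 5: x=3 → posterior Gamma(22, 33/5)
obs 6: x=4 → posterior Gamma(26, 38/5)
obs 7: x=4 → posterior Gamma(30, 43/5)
obs 8: x=0 → posterior Gamma(30, 48/5)

145/48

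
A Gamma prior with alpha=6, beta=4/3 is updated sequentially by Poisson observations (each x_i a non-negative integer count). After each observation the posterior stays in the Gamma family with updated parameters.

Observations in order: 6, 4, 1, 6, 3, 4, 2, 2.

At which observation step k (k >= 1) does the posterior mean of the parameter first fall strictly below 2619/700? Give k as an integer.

obs 1: x=6 → posterior Gamma(12, 7/3)
obs 2: x=4 → posterior Gamma(16, 10/3)
obs 3: x=1 → posterior Gamma(17, 13/3)
obs 4: x=6 → posterior Gamma(23, 16/3)
obs 5: x=3 → posterior Gamma(26, 19/3)
obs 6: x=4 → posterior Gamma(30, 22/3)
obs 7: x=2 → posterior Gamma(32, 25/3)
obs 8: x=2 → posterior Gamma(34, 28/3)

k = 8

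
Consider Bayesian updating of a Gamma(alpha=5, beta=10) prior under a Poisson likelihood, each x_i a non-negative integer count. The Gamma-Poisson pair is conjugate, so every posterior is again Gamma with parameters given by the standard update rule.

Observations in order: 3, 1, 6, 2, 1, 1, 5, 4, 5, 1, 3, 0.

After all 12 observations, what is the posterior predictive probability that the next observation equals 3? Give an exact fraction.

427108158963309368931995244902441290294190934870458368/2945190837423705167875564697729320458241471826430830401

obs 1: x=3 → posterior Gamma(8, 11)
obs 2: x=1 → posterior Gamma(9, 12)
obs 3: x=6 → posterior Gamma(15, 13)
obs 4: x=2 → posterior Gamma(17, 14)
obs 5: x=1 → posterior Gamma(18, 15)
obs 6: x=1 → posterior Gamma(19, 16)
obs 7: x=5 → posterior Gamma(24, 17)
obs 8: x=4 → posterior Gamma(28, 18)
obs 9: x=5 → posterior Gamma(33, 19)
obs 10: x=1 → posterior Gamma(34, 20)
obs 11: x=3 → posterior Gamma(37, 21)
obs 12: x=0 → posterior Gamma(37, 22)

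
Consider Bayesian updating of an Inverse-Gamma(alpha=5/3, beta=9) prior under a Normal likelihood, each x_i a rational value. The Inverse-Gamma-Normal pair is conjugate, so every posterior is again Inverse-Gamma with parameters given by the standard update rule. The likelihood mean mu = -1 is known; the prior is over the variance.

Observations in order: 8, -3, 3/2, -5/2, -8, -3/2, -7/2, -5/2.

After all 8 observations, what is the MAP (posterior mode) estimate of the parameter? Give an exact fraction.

obs 1: x=8 → posterior Inverse-Gamma(13/6, 99/2)
obs 2: x=-3 → posterior Inverse-Gamma(8/3, 103/2)
obs 3: x=3/2 → posterior Inverse-Gamma(19/6, 437/8)
obs 4: x=-5/2 → posterior Inverse-Gamma(11/3, 223/4)
obs 5: x=-8 → posterior Inverse-Gamma(25/6, 321/4)
obs 6: x=-3/2 → posterior Inverse-Gamma(14/3, 643/8)
obs 7: x=-7/2 → posterior Inverse-Gamma(31/6, 167/2)
obs 8: x=-5/2 → posterior Inverse-Gamma(17/3, 677/8)

2031/160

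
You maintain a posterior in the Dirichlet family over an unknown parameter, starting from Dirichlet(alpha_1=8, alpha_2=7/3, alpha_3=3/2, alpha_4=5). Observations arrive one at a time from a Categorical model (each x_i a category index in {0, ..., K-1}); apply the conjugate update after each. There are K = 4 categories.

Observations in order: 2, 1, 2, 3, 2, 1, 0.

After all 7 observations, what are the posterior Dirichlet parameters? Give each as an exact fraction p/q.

alpha_1=9, alpha_2=13/3, alpha_3=9/2, alpha_4=6

obs 1: x=2 → posterior Dirichlet(8, 7/3, 5/2, 5)
obs 2: x=1 → posterior Dirichlet(8, 10/3, 5/2, 5)
obs 3: x=2 → posterior Dirichlet(8, 10/3, 7/2, 5)
obs 4: x=3 → posterior Dirichlet(8, 10/3, 7/2, 6)
obs 5: x=2 → posterior Dirichlet(8, 10/3, 9/2, 6)
obs 6: x=1 → posterior Dirichlet(8, 13/3, 9/2, 6)
obs 7: x=0 → posterior Dirichlet(9, 13/3, 9/2, 6)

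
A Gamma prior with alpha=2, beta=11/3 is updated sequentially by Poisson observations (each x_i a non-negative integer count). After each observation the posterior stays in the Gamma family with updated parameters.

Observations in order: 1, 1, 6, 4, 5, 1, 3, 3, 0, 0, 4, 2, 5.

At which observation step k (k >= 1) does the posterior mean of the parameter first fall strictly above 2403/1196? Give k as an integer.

k = 5

obs 1: x=1 → posterior Gamma(3, 14/3)
obs 2: x=1 → posterior Gamma(4, 17/3)
obs 3: x=6 → posterior Gamma(10, 20/3)
obs 4: x=4 → posterior Gamma(14, 23/3)
obs 5: x=5 → posterior Gamma(19, 26/3)
obs 6: x=1 → posterior Gamma(20, 29/3)
obs 7: x=3 → posterior Gamma(23, 32/3)
obs 8: x=3 → posterior Gamma(26, 35/3)
obs 9: x=0 → posterior Gamma(26, 38/3)
obs 10: x=0 → posterior Gamma(26, 41/3)
obs 11: x=4 → posterior Gamma(30, 44/3)
obs 12: x=2 → posterior Gamma(32, 47/3)
obs 13: x=5 → posterior Gamma(37, 50/3)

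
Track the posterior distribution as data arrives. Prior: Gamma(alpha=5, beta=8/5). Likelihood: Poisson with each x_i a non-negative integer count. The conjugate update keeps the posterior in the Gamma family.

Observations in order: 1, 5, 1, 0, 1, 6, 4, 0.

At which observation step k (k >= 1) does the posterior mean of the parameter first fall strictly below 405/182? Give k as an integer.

k = 4

obs 1: x=1 → posterior Gamma(6, 13/5)
obs 2: x=5 → posterior Gamma(11, 18/5)
obs 3: x=1 → posterior Gamma(12, 23/5)
obs 4: x=0 → posterior Gamma(12, 28/5)
obs 5: x=1 → posterior Gamma(13, 33/5)
obs 6: x=6 → posterior Gamma(19, 38/5)
obs 7: x=4 → posterior Gamma(23, 43/5)
obs 8: x=0 → posterior Gamma(23, 48/5)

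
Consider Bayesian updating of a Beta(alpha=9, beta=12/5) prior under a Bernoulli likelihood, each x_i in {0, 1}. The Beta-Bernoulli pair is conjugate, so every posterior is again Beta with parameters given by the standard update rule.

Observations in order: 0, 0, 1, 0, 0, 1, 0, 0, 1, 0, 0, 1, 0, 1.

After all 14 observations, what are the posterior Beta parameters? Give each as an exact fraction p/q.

alpha=14, beta=57/5

obs 1: x=0 → posterior Beta(9, 17/5)
obs 2: x=0 → posterior Beta(9, 22/5)
obs 3: x=1 → posterior Beta(10, 22/5)
obs 4: x=0 → posterior Beta(10, 27/5)
obs 5: x=0 → posterior Beta(10, 32/5)
obs 6: x=1 → posterior Beta(11, 32/5)
obs 7: x=0 → posterior Beta(11, 37/5)
obs 8: x=0 → posterior Beta(11, 42/5)
obs 9: x=1 → posterior Beta(12, 42/5)
obs 10: x=0 → posterior Beta(12, 47/5)
obs 11: x=0 → posterior Beta(12, 52/5)
obs 12: x=1 → posterior Beta(13, 52/5)
obs 13: x=0 → posterior Beta(13, 57/5)
obs 14: x=1 → posterior Beta(14, 57/5)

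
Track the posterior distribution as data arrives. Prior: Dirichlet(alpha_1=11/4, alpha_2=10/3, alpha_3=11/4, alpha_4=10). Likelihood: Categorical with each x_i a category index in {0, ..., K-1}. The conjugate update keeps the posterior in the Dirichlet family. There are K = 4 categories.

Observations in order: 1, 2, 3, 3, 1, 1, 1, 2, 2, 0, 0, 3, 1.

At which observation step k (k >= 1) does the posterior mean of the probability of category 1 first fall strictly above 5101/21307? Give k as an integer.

k = 6

obs 1: x=1 → posterior Dirichlet(11/4, 13/3, 11/4, 10)
obs 2: x=2 → posterior Dirichlet(11/4, 13/3, 15/4, 10)
obs 3: x=3 → posterior Dirichlet(11/4, 13/3, 15/4, 11)
obs 4: x=3 → posterior Dirichlet(11/4, 13/3, 15/4, 12)
obs 5: x=1 → posterior Dirichlet(11/4, 16/3, 15/4, 12)
obs 6: x=1 → posterior Dirichlet(11/4, 19/3, 15/4, 12)
obs 7: x=1 → posterior Dirichlet(11/4, 22/3, 15/4, 12)
obs 8: x=2 → posterior Dirichlet(11/4, 22/3, 19/4, 12)
obs 9: x=2 → posterior Dirichlet(11/4, 22/3, 23/4, 12)
obs 10: x=0 → posterior Dirichlet(15/4, 22/3, 23/4, 12)
obs 11: x=0 → posterior Dirichlet(19/4, 22/3, 23/4, 12)
obs 12: x=3 → posterior Dirichlet(19/4, 22/3, 23/4, 13)
obs 13: x=1 → posterior Dirichlet(19/4, 25/3, 23/4, 13)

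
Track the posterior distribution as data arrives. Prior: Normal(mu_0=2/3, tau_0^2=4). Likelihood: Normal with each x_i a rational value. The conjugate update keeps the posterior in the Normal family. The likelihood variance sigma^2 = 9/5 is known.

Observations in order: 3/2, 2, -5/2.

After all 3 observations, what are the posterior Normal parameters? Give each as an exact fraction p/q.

obs 1: x=3/2 → posterior Normal(36/29, 36/29)
obs 2: x=2 → posterior Normal(76/49, 36/49)
obs 3: x=-5/2 → posterior Normal(26/69, 12/23)

mu_0=26/69, tau_0^2=12/23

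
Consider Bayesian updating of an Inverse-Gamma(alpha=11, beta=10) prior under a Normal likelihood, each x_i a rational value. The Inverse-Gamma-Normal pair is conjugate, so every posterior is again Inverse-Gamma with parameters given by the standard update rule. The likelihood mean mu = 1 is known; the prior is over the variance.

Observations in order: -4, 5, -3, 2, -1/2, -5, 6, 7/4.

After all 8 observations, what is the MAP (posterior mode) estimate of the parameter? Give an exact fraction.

2269/512

obs 1: x=-4 → posterior Inverse-Gamma(23/2, 45/2)
obs 2: x=5 → posterior Inverse-Gamma(12, 61/2)
obs 3: x=-3 → posterior Inverse-Gamma(25/2, 77/2)
obs 4: x=2 → posterior Inverse-Gamma(13, 39)
obs 5: x=-1/2 → posterior Inverse-Gamma(27/2, 321/8)
obs 6: x=-5 → posterior Inverse-Gamma(14, 465/8)
obs 7: x=6 → posterior Inverse-Gamma(29/2, 565/8)
obs 8: x=7/4 → posterior Inverse-Gamma(15, 2269/32)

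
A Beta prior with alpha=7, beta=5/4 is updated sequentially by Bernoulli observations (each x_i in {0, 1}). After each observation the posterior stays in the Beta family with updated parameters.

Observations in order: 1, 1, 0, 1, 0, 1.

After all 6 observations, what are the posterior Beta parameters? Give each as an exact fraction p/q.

alpha=11, beta=13/4

obs 1: x=1 → posterior Beta(8, 5/4)
obs 2: x=1 → posterior Beta(9, 5/4)
obs 3: x=0 → posterior Beta(9, 9/4)
obs 4: x=1 → posterior Beta(10, 9/4)
obs 5: x=0 → posterior Beta(10, 13/4)
obs 6: x=1 → posterior Beta(11, 13/4)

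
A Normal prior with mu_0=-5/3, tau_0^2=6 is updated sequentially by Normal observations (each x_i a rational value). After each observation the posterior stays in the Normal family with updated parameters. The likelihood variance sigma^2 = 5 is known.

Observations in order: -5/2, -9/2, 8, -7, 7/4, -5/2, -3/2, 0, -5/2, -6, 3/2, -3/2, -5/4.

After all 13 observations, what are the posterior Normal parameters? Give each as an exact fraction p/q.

obs 1: x=-5/2 → posterior Normal(-70/33, 30/11)
obs 2: x=-9/2 → posterior Normal(-151/51, 30/17)
obs 3: x=8 → posterior Normal(-7/69, 30/23)
obs 4: x=-7 → posterior Normal(-133/87, 30/29)
obs 5: x=7/4 → posterior Normal(-29/30, 6/7)
obs 6: x=-5/2 → posterior Normal(-293/246, 30/41)
obs 7: x=-3/2 → posterior Normal(-347/282, 30/47)
obs 8: x=0 → posterior Normal(-347/318, 30/53)
obs 9: x=-5/2 → posterior Normal(-437/354, 30/59)
obs 10: x=-6 → posterior Normal(-653/390, 6/13)
obs 11: x=3/2 → posterior Normal(-599/426, 30/71)
obs 12: x=-3/2 → posterior Normal(-653/462, 30/77)
obs 13: x=-5/4 → posterior Normal(-349/249, 30/83)

mu_0=-349/249, tau_0^2=30/83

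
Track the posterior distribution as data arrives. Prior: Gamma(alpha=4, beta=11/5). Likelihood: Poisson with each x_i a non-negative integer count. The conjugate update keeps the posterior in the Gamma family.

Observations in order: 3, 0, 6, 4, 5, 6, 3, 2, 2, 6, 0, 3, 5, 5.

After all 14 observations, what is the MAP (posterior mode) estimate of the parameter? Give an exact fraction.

265/81

obs 1: x=3 → posterior Gamma(7, 16/5)
obs 2: x=0 → posterior Gamma(7, 21/5)
obs 3: x=6 → posterior Gamma(13, 26/5)
obs 4: x=4 → posterior Gamma(17, 31/5)
obs 5: x=5 → posterior Gamma(22, 36/5)
obs 6: x=6 → posterior Gamma(28, 41/5)
obs 7: x=3 → posterior Gamma(31, 46/5)
obs 8: x=2 → posterior Gamma(33, 51/5)
obs 9: x=2 → posterior Gamma(35, 56/5)
obs 10: x=6 → posterior Gamma(41, 61/5)
obs 11: x=0 → posterior Gamma(41, 66/5)
obs 12: x=3 → posterior Gamma(44, 71/5)
obs 13: x=5 → posterior Gamma(49, 76/5)
obs 14: x=5 → posterior Gamma(54, 81/5)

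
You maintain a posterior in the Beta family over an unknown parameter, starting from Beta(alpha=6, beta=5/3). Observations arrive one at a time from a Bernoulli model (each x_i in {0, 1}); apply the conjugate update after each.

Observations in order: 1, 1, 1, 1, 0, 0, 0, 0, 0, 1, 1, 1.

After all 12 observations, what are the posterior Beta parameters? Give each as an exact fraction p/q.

alpha=13, beta=20/3

obs 1: x=1 → posterior Beta(7, 5/3)
obs 2: x=1 → posterior Beta(8, 5/3)
obs 3: x=1 → posterior Beta(9, 5/3)
obs 4: x=1 → posterior Beta(10, 5/3)
obs 5: x=0 → posterior Beta(10, 8/3)
obs 6: x=0 → posterior Beta(10, 11/3)
obs 7: x=0 → posterior Beta(10, 14/3)
obs 8: x=0 → posterior Beta(10, 17/3)
obs 9: x=0 → posterior Beta(10, 20/3)
obs 10: x=1 → posterior Beta(11, 20/3)
obs 11: x=1 → posterior Beta(12, 20/3)
obs 12: x=1 → posterior Beta(13, 20/3)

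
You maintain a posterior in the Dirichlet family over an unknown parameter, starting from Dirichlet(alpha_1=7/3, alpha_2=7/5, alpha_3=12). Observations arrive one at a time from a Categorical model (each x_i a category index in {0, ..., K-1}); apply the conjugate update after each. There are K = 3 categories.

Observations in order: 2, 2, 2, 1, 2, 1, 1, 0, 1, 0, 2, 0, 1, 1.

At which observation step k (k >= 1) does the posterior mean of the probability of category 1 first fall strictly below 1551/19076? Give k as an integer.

k = 2

obs 1: x=2 → posterior Dirichlet(7/3, 7/5, 13)
obs 2: x=2 → posterior Dirichlet(7/3, 7/5, 14)
obs 3: x=2 → posterior Dirichlet(7/3, 7/5, 15)
obs 4: x=1 → posterior Dirichlet(7/3, 12/5, 15)
obs 5: x=2 → posterior Dirichlet(7/3, 12/5, 16)
obs 6: x=1 → posterior Dirichlet(7/3, 17/5, 16)
obs 7: x=1 → posterior Dirichlet(7/3, 22/5, 16)
obs 8: x=0 → posterior Dirichlet(10/3, 22/5, 16)
obs 9: x=1 → posterior Dirichlet(10/3, 27/5, 16)
obs 10: x=0 → posterior Dirichlet(13/3, 27/5, 16)
obs 11: x=2 → posterior Dirichlet(13/3, 27/5, 17)
obs 12: x=0 → posterior Dirichlet(16/3, 27/5, 17)
obs 13: x=1 → posterior Dirichlet(16/3, 32/5, 17)
obs 14: x=1 → posterior Dirichlet(16/3, 37/5, 17)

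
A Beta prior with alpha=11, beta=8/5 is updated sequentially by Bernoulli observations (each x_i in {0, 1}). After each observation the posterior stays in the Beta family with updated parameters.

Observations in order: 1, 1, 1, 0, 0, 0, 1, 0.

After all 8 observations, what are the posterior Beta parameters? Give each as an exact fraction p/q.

obs 1: x=1 → posterior Beta(12, 8/5)
obs 2: x=1 → posterior Beta(13, 8/5)
obs 3: x=1 → posterior Beta(14, 8/5)
obs 4: x=0 → posterior Beta(14, 13/5)
obs 5: x=0 → posterior Beta(14, 18/5)
obs 6: x=0 → posterior Beta(14, 23/5)
obs 7: x=1 → posterior Beta(15, 23/5)
obs 8: x=0 → posterior Beta(15, 28/5)

alpha=15, beta=28/5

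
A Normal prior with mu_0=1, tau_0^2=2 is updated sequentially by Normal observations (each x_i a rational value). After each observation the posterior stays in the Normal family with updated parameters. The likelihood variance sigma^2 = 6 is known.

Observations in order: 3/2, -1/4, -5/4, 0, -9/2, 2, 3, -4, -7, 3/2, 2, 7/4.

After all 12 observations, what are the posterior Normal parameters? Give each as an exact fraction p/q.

mu_0=-3/20, tau_0^2=2/5

obs 1: x=3/2 → posterior Normal(9/8, 3/2)
obs 2: x=-1/4 → posterior Normal(17/20, 6/5)
obs 3: x=-5/4 → posterior Normal(1/2, 1)
obs 4: x=0 → posterior Normal(3/7, 6/7)
obs 5: x=-9/2 → posterior Normal(-3/16, 3/4)
obs 6: x=2 → posterior Normal(1/18, 2/3)
obs 7: x=3 → posterior Normal(7/20, 3/5)
obs 8: x=-4 → posterior Normal(-1/22, 6/11)
obs 9: x=-7 → posterior Normal(-5/8, 1/2)
obs 10: x=3/2 → posterior Normal(-6/13, 6/13)
obs 11: x=2 → posterior Normal(-2/7, 3/7)
obs 12: x=7/4 → posterior Normal(-3/20, 2/5)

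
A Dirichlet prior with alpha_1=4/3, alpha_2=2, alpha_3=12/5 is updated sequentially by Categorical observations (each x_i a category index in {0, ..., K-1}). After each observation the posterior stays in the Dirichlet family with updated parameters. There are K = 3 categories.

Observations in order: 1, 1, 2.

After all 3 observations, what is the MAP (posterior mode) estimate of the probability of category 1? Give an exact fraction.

obs 1: x=1 → posterior Dirichlet(4/3, 3, 12/5)
obs 2: x=1 → posterior Dirichlet(4/3, 4, 12/5)
obs 3: x=2 → posterior Dirichlet(4/3, 4, 17/5)

45/86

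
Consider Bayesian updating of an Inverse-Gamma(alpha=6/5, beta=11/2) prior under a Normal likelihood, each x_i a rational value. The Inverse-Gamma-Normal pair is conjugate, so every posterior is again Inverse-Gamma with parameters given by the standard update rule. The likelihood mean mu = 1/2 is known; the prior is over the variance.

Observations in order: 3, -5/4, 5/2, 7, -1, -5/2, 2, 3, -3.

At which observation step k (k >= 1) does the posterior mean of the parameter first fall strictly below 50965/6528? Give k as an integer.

k = 3

obs 1: x=3 → posterior Inverse-Gamma(17/10, 69/8)
obs 2: x=-5/4 → posterior Inverse-Gamma(11/5, 325/32)
obs 3: x=5/2 → posterior Inverse-Gamma(27/10, 389/32)
obs 4: x=7 → posterior Inverse-Gamma(16/5, 1065/32)
obs 5: x=-1 → posterior Inverse-Gamma(37/10, 1101/32)
obs 6: x=-5/2 → posterior Inverse-Gamma(21/5, 1245/32)
obs 7: x=2 → posterior Inverse-Gamma(47/10, 1281/32)
obs 8: x=3 → posterior Inverse-Gamma(26/5, 1381/32)
obs 9: x=-3 → posterior Inverse-Gamma(57/10, 1577/32)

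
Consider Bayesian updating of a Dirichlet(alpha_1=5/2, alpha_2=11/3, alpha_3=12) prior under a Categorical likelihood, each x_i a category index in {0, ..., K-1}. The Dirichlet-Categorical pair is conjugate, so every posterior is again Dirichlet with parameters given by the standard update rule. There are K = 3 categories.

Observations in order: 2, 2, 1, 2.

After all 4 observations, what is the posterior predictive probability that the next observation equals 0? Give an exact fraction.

obs 1: x=2 → posterior Dirichlet(5/2, 11/3, 13)
obs 2: x=2 → posterior Dirichlet(5/2, 11/3, 14)
obs 3: x=1 → posterior Dirichlet(5/2, 14/3, 14)
obs 4: x=2 → posterior Dirichlet(5/2, 14/3, 15)

15/133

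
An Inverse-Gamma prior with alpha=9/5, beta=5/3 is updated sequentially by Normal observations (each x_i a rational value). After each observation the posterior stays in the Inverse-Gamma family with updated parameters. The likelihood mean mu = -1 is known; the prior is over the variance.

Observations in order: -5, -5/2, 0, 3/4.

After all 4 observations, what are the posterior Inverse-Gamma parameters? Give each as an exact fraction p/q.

obs 1: x=-5 → posterior Inverse-Gamma(23/10, 29/3)
obs 2: x=-5/2 → posterior Inverse-Gamma(14/5, 259/24)
obs 3: x=0 → posterior Inverse-Gamma(33/10, 271/24)
obs 4: x=3/4 → posterior Inverse-Gamma(19/5, 1231/96)

alpha=19/5, beta=1231/96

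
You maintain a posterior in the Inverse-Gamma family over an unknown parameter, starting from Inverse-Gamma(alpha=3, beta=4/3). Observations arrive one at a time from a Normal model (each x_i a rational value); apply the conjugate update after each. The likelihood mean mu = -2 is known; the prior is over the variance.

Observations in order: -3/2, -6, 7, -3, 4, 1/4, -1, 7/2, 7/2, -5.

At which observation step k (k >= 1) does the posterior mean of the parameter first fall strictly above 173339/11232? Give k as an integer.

k = 9

obs 1: x=-3/2 → posterior Inverse-Gamma(7/2, 35/24)
obs 2: x=-6 → posterior Inverse-Gamma(4, 227/24)
obs 3: x=7 → posterior Inverse-Gamma(9/2, 1199/24)
obs 4: x=-3 → posterior Inverse-Gamma(5, 1211/24)
obs 5: x=4 → posterior Inverse-Gamma(11/2, 1643/24)
obs 6: x=1/4 → posterior Inverse-Gamma(6, 6815/96)
obs 7: x=-1 → posterior Inverse-Gamma(13/2, 6863/96)
obs 8: x=7/2 → posterior Inverse-Gamma(7, 8315/96)
obs 9: x=7/2 → posterior Inverse-Gamma(15/2, 9767/96)
obs 10: x=-5 → posterior Inverse-Gamma(8, 10199/96)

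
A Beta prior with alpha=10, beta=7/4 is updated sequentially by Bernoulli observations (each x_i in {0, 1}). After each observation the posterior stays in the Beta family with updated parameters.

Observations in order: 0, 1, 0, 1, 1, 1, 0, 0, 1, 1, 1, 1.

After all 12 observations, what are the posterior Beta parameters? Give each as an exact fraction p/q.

alpha=18, beta=23/4

obs 1: x=0 → posterior Beta(10, 11/4)
obs 2: x=1 → posterior Beta(11, 11/4)
obs 3: x=0 → posterior Beta(11, 15/4)
obs 4: x=1 → posterior Beta(12, 15/4)
obs 5: x=1 → posterior Beta(13, 15/4)
obs 6: x=1 → posterior Beta(14, 15/4)
obs 7: x=0 → posterior Beta(14, 19/4)
obs 8: x=0 → posterior Beta(14, 23/4)
obs 9: x=1 → posterior Beta(15, 23/4)
obs 10: x=1 → posterior Beta(16, 23/4)
obs 11: x=1 → posterior Beta(17, 23/4)
obs 12: x=1 → posterior Beta(18, 23/4)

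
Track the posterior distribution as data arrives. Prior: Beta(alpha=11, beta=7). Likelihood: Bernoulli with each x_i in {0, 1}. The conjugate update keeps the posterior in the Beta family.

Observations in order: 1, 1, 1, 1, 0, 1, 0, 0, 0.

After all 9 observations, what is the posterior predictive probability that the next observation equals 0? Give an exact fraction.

obs 1: x=1 → posterior Beta(12, 7)
obs 2: x=1 → posterior Beta(13, 7)
obs 3: x=1 → posterior Beta(14, 7)
obs 4: x=1 → posterior Beta(15, 7)
obs 5: x=0 → posterior Beta(15, 8)
obs 6: x=1 → posterior Beta(16, 8)
obs 7: x=0 → posterior Beta(16, 9)
obs 8: x=0 → posterior Beta(16, 10)
obs 9: x=0 → posterior Beta(16, 11)

11/27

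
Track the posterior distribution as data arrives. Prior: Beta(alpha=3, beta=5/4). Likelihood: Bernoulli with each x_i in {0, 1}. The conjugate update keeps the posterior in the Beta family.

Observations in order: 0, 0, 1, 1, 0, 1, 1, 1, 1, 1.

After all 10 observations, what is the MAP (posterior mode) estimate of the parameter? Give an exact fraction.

obs 1: x=0 → posterior Beta(3, 9/4)
obs 2: x=0 → posterior Beta(3, 13/4)
obs 3: x=1 → posterior Beta(4, 13/4)
obs 4: x=1 → posterior Beta(5, 13/4)
obs 5: x=0 → posterior Beta(5, 17/4)
obs 6: x=1 → posterior Beta(6, 17/4)
obs 7: x=1 → posterior Beta(7, 17/4)
obs 8: x=1 → posterior Beta(8, 17/4)
obs 9: x=1 → posterior Beta(9, 17/4)
obs 10: x=1 → posterior Beta(10, 17/4)

36/49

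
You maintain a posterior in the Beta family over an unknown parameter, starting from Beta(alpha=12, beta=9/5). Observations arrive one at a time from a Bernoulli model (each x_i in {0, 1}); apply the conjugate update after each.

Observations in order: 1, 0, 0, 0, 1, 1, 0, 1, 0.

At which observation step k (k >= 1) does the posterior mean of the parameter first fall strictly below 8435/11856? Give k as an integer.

obs 1: x=1 → posterior Beta(13, 9/5)
obs 2: x=0 → posterior Beta(13, 14/5)
obs 3: x=0 → posterior Beta(13, 19/5)
obs 4: x=0 → posterior Beta(13, 24/5)
obs 5: x=1 → posterior Beta(14, 24/5)
obs 6: x=1 → posterior Beta(15, 24/5)
obs 7: x=0 → posterior Beta(15, 29/5)
obs 8: x=1 → posterior Beta(16, 29/5)
obs 9: x=0 → posterior Beta(16, 34/5)

k = 9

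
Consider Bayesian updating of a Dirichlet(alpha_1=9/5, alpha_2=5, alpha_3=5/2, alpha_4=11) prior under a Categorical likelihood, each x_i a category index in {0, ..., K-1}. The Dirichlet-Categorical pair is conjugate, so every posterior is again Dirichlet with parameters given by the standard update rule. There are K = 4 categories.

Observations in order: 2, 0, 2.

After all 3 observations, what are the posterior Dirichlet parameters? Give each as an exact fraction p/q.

obs 1: x=2 → posterior Dirichlet(9/5, 5, 7/2, 11)
obs 2: x=0 → posterior Dirichlet(14/5, 5, 7/2, 11)
obs 3: x=2 → posterior Dirichlet(14/5, 5, 9/2, 11)

alpha_1=14/5, alpha_2=5, alpha_3=9/2, alpha_4=11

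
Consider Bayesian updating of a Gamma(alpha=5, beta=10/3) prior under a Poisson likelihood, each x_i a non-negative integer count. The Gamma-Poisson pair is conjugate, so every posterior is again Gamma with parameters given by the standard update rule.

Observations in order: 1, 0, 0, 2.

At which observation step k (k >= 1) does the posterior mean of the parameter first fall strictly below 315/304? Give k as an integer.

obs 1: x=1 → posterior Gamma(6, 13/3)
obs 2: x=0 → posterior Gamma(6, 16/3)
obs 3: x=0 → posterior Gamma(6, 19/3)
obs 4: x=2 → posterior Gamma(8, 22/3)

k = 3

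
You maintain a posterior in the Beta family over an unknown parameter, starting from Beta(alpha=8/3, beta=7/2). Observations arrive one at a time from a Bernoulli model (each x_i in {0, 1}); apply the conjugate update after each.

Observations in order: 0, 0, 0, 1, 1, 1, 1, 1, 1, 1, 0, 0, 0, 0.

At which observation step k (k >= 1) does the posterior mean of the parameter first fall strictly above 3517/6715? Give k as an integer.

obs 1: x=0 → posterior Beta(8/3, 9/2)
obs 2: x=0 → posterior Beta(8/3, 11/2)
obs 3: x=0 → posterior Beta(8/3, 13/2)
obs 4: x=1 → posterior Beta(11/3, 13/2)
obs 5: x=1 → posterior Beta(14/3, 13/2)
obs 6: x=1 → posterior Beta(17/3, 13/2)
obs 7: x=1 → posterior Beta(20/3, 13/2)
obs 8: x=1 → posterior Beta(23/3, 13/2)
obs 9: x=1 → posterior Beta(26/3, 13/2)
obs 10: x=1 → posterior Beta(29/3, 13/2)
obs 11: x=0 → posterior Beta(29/3, 15/2)
obs 12: x=0 → posterior Beta(29/3, 17/2)
obs 13: x=0 → posterior Beta(29/3, 19/2)
obs 14: x=0 → posterior Beta(29/3, 21/2)

k = 8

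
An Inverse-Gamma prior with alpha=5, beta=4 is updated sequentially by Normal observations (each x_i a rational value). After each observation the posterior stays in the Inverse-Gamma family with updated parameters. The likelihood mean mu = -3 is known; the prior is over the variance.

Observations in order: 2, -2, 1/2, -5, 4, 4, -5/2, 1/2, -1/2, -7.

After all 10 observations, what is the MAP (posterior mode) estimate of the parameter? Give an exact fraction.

183/22

obs 1: x=2 → posterior Inverse-Gamma(11/2, 33/2)
obs 2: x=-2 → posterior Inverse-Gamma(6, 17)
obs 3: x=1/2 → posterior Inverse-Gamma(13/2, 185/8)
obs 4: x=-5 → posterior Inverse-Gamma(7, 201/8)
obs 5: x=4 → posterior Inverse-Gamma(15/2, 397/8)
obs 6: x=4 → posterior Inverse-Gamma(8, 593/8)
obs 7: x=-5/2 → posterior Inverse-Gamma(17/2, 297/4)
obs 8: x=1/2 → posterior Inverse-Gamma(9, 643/8)
obs 9: x=-1/2 → posterior Inverse-Gamma(19/2, 167/2)
obs 10: x=-7 → posterior Inverse-Gamma(10, 183/2)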